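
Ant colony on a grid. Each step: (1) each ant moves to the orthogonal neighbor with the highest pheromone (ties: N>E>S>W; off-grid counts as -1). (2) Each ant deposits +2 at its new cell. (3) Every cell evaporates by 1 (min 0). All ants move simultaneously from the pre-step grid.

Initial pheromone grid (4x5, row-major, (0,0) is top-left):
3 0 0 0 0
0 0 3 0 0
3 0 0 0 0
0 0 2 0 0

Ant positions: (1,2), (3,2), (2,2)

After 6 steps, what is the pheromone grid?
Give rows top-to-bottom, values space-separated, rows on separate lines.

After step 1: ants at (0,2),(2,2),(1,2)
  2 0 1 0 0
  0 0 4 0 0
  2 0 1 0 0
  0 0 1 0 0
After step 2: ants at (1,2),(1,2),(0,2)
  1 0 2 0 0
  0 0 7 0 0
  1 0 0 0 0
  0 0 0 0 0
After step 3: ants at (0,2),(0,2),(1,2)
  0 0 5 0 0
  0 0 8 0 0
  0 0 0 0 0
  0 0 0 0 0
After step 4: ants at (1,2),(1,2),(0,2)
  0 0 6 0 0
  0 0 11 0 0
  0 0 0 0 0
  0 0 0 0 0
After step 5: ants at (0,2),(0,2),(1,2)
  0 0 9 0 0
  0 0 12 0 0
  0 0 0 0 0
  0 0 0 0 0
After step 6: ants at (1,2),(1,2),(0,2)
  0 0 10 0 0
  0 0 15 0 0
  0 0 0 0 0
  0 0 0 0 0

0 0 10 0 0
0 0 15 0 0
0 0 0 0 0
0 0 0 0 0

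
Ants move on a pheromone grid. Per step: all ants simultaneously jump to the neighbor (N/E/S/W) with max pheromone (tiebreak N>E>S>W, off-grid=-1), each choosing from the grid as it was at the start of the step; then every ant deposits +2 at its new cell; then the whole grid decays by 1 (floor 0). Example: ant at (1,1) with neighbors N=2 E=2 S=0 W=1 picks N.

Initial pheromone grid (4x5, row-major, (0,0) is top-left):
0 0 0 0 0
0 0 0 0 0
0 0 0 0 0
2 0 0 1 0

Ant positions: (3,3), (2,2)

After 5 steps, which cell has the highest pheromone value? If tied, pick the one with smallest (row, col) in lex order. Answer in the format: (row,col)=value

Step 1: ant0:(3,3)->N->(2,3) | ant1:(2,2)->N->(1,2)
  grid max=1 at (1,2)
Step 2: ant0:(2,3)->N->(1,3) | ant1:(1,2)->N->(0,2)
  grid max=1 at (0,2)
Step 3: ant0:(1,3)->N->(0,3) | ant1:(0,2)->E->(0,3)
  grid max=3 at (0,3)
Step 4: ant0:(0,3)->E->(0,4) | ant1:(0,3)->E->(0,4)
  grid max=3 at (0,4)
Step 5: ant0:(0,4)->W->(0,3) | ant1:(0,4)->W->(0,3)
  grid max=5 at (0,3)
Final grid:
  0 0 0 5 2
  0 0 0 0 0
  0 0 0 0 0
  0 0 0 0 0
Max pheromone 5 at (0,3)

Answer: (0,3)=5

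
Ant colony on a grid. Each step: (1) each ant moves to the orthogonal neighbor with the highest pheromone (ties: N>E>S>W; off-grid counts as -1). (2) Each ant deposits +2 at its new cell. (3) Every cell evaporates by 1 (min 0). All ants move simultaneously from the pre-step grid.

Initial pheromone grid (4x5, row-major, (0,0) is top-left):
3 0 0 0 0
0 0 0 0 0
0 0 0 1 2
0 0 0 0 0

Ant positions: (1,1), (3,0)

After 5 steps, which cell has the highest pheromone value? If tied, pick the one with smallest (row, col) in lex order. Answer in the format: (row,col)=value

Answer: (0,0)=6

Derivation:
Step 1: ant0:(1,1)->N->(0,1) | ant1:(3,0)->N->(2,0)
  grid max=2 at (0,0)
Step 2: ant0:(0,1)->W->(0,0) | ant1:(2,0)->N->(1,0)
  grid max=3 at (0,0)
Step 3: ant0:(0,0)->S->(1,0) | ant1:(1,0)->N->(0,0)
  grid max=4 at (0,0)
Step 4: ant0:(1,0)->N->(0,0) | ant1:(0,0)->S->(1,0)
  grid max=5 at (0,0)
Step 5: ant0:(0,0)->S->(1,0) | ant1:(1,0)->N->(0,0)
  grid max=6 at (0,0)
Final grid:
  6 0 0 0 0
  4 0 0 0 0
  0 0 0 0 0
  0 0 0 0 0
Max pheromone 6 at (0,0)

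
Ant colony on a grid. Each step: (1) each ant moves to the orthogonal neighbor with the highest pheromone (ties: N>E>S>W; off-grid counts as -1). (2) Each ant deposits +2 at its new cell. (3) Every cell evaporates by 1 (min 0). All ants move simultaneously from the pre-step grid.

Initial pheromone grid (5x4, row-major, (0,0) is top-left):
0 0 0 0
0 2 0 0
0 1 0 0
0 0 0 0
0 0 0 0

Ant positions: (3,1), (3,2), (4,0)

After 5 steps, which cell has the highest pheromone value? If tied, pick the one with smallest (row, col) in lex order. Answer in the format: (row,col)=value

Step 1: ant0:(3,1)->N->(2,1) | ant1:(3,2)->N->(2,2) | ant2:(4,0)->N->(3,0)
  grid max=2 at (2,1)
Step 2: ant0:(2,1)->N->(1,1) | ant1:(2,2)->W->(2,1) | ant2:(3,0)->N->(2,0)
  grid max=3 at (2,1)
Step 3: ant0:(1,1)->S->(2,1) | ant1:(2,1)->N->(1,1) | ant2:(2,0)->E->(2,1)
  grid max=6 at (2,1)
Step 4: ant0:(2,1)->N->(1,1) | ant1:(1,1)->S->(2,1) | ant2:(2,1)->N->(1,1)
  grid max=7 at (2,1)
Step 5: ant0:(1,1)->S->(2,1) | ant1:(2,1)->N->(1,1) | ant2:(1,1)->S->(2,1)
  grid max=10 at (2,1)
Final grid:
  0 0 0 0
  0 7 0 0
  0 10 0 0
  0 0 0 0
  0 0 0 0
Max pheromone 10 at (2,1)

Answer: (2,1)=10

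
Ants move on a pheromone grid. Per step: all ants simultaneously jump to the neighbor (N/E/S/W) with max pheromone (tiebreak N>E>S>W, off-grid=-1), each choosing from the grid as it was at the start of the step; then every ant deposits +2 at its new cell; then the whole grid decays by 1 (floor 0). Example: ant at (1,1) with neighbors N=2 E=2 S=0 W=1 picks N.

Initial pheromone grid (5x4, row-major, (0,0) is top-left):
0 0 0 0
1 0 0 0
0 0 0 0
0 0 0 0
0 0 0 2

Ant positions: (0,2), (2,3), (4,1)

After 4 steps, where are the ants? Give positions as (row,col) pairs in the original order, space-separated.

Step 1: ant0:(0,2)->E->(0,3) | ant1:(2,3)->N->(1,3) | ant2:(4,1)->N->(3,1)
  grid max=1 at (0,3)
Step 2: ant0:(0,3)->S->(1,3) | ant1:(1,3)->N->(0,3) | ant2:(3,1)->N->(2,1)
  grid max=2 at (0,3)
Step 3: ant0:(1,3)->N->(0,3) | ant1:(0,3)->S->(1,3) | ant2:(2,1)->N->(1,1)
  grid max=3 at (0,3)
Step 4: ant0:(0,3)->S->(1,3) | ant1:(1,3)->N->(0,3) | ant2:(1,1)->N->(0,1)
  grid max=4 at (0,3)

(1,3) (0,3) (0,1)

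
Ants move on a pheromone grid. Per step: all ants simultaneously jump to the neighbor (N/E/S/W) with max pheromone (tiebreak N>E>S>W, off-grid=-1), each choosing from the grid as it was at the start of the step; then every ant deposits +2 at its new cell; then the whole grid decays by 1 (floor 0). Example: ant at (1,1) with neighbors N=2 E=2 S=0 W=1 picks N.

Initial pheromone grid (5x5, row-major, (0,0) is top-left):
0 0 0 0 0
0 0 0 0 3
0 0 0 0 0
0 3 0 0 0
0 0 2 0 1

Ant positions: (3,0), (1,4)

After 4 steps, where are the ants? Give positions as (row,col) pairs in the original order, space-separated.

Step 1: ant0:(3,0)->E->(3,1) | ant1:(1,4)->N->(0,4)
  grid max=4 at (3,1)
Step 2: ant0:(3,1)->N->(2,1) | ant1:(0,4)->S->(1,4)
  grid max=3 at (1,4)
Step 3: ant0:(2,1)->S->(3,1) | ant1:(1,4)->N->(0,4)
  grid max=4 at (3,1)
Step 4: ant0:(3,1)->N->(2,1) | ant1:(0,4)->S->(1,4)
  grid max=3 at (1,4)

(2,1) (1,4)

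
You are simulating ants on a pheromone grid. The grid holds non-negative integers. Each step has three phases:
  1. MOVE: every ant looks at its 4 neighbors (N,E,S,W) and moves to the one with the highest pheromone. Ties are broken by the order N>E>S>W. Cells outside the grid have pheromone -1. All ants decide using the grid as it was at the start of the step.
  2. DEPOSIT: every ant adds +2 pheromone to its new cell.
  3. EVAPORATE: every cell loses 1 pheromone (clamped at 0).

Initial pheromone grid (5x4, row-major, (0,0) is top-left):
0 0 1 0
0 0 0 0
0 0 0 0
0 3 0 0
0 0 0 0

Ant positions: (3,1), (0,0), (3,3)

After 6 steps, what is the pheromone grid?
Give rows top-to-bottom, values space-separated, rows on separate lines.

After step 1: ants at (2,1),(0,1),(2,3)
  0 1 0 0
  0 0 0 0
  0 1 0 1
  0 2 0 0
  0 0 0 0
After step 2: ants at (3,1),(0,2),(1,3)
  0 0 1 0
  0 0 0 1
  0 0 0 0
  0 3 0 0
  0 0 0 0
After step 3: ants at (2,1),(0,3),(0,3)
  0 0 0 3
  0 0 0 0
  0 1 0 0
  0 2 0 0
  0 0 0 0
After step 4: ants at (3,1),(1,3),(1,3)
  0 0 0 2
  0 0 0 3
  0 0 0 0
  0 3 0 0
  0 0 0 0
After step 5: ants at (2,1),(0,3),(0,3)
  0 0 0 5
  0 0 0 2
  0 1 0 0
  0 2 0 0
  0 0 0 0
After step 6: ants at (3,1),(1,3),(1,3)
  0 0 0 4
  0 0 0 5
  0 0 0 0
  0 3 0 0
  0 0 0 0

0 0 0 4
0 0 0 5
0 0 0 0
0 3 0 0
0 0 0 0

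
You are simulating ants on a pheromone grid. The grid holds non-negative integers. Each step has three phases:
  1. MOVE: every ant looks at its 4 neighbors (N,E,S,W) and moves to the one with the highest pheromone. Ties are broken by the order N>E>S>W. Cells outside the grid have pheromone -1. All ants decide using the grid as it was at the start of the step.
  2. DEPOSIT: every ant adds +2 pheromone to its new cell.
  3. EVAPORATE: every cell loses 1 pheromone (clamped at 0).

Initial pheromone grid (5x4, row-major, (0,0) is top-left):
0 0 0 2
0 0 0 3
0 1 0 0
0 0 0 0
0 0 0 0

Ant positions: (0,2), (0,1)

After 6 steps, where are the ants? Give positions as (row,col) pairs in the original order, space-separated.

Step 1: ant0:(0,2)->E->(0,3) | ant1:(0,1)->E->(0,2)
  grid max=3 at (0,3)
Step 2: ant0:(0,3)->S->(1,3) | ant1:(0,2)->E->(0,3)
  grid max=4 at (0,3)
Step 3: ant0:(1,3)->N->(0,3) | ant1:(0,3)->S->(1,3)
  grid max=5 at (0,3)
Step 4: ant0:(0,3)->S->(1,3) | ant1:(1,3)->N->(0,3)
  grid max=6 at (0,3)
Step 5: ant0:(1,3)->N->(0,3) | ant1:(0,3)->S->(1,3)
  grid max=7 at (0,3)
Step 6: ant0:(0,3)->S->(1,3) | ant1:(1,3)->N->(0,3)
  grid max=8 at (0,3)

(1,3) (0,3)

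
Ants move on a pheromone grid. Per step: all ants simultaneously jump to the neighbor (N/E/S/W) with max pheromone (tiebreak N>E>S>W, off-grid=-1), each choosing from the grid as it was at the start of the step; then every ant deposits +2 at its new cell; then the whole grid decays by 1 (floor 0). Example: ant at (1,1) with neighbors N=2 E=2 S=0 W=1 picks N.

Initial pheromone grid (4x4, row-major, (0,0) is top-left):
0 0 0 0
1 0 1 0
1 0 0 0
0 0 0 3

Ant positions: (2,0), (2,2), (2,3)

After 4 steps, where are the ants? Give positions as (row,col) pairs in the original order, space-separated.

Step 1: ant0:(2,0)->N->(1,0) | ant1:(2,2)->N->(1,2) | ant2:(2,3)->S->(3,3)
  grid max=4 at (3,3)
Step 2: ant0:(1,0)->N->(0,0) | ant1:(1,2)->N->(0,2) | ant2:(3,3)->N->(2,3)
  grid max=3 at (3,3)
Step 3: ant0:(0,0)->S->(1,0) | ant1:(0,2)->S->(1,2) | ant2:(2,3)->S->(3,3)
  grid max=4 at (3,3)
Step 4: ant0:(1,0)->N->(0,0) | ant1:(1,2)->N->(0,2) | ant2:(3,3)->N->(2,3)
  grid max=3 at (3,3)

(0,0) (0,2) (2,3)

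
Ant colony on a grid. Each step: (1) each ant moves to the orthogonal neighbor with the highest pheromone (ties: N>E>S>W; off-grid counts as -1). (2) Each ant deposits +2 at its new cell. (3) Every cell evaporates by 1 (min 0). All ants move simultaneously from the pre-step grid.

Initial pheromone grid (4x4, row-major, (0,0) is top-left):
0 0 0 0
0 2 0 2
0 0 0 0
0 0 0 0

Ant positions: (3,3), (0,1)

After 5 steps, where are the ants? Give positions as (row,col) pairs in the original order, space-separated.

Step 1: ant0:(3,3)->N->(2,3) | ant1:(0,1)->S->(1,1)
  grid max=3 at (1,1)
Step 2: ant0:(2,3)->N->(1,3) | ant1:(1,1)->N->(0,1)
  grid max=2 at (1,1)
Step 3: ant0:(1,3)->N->(0,3) | ant1:(0,1)->S->(1,1)
  grid max=3 at (1,1)
Step 4: ant0:(0,3)->S->(1,3) | ant1:(1,1)->N->(0,1)
  grid max=2 at (1,1)
Step 5: ant0:(1,3)->N->(0,3) | ant1:(0,1)->S->(1,1)
  grid max=3 at (1,1)

(0,3) (1,1)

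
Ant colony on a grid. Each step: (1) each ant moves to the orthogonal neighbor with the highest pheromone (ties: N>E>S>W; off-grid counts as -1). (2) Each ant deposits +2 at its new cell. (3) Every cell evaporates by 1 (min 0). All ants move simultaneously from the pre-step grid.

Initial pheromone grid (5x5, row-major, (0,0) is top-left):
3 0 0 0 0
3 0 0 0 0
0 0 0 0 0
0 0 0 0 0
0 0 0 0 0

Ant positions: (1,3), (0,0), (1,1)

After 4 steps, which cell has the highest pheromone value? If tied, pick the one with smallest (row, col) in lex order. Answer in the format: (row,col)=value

Answer: (0,0)=7

Derivation:
Step 1: ant0:(1,3)->N->(0,3) | ant1:(0,0)->S->(1,0) | ant2:(1,1)->W->(1,0)
  grid max=6 at (1,0)
Step 2: ant0:(0,3)->E->(0,4) | ant1:(1,0)->N->(0,0) | ant2:(1,0)->N->(0,0)
  grid max=5 at (0,0)
Step 3: ant0:(0,4)->S->(1,4) | ant1:(0,0)->S->(1,0) | ant2:(0,0)->S->(1,0)
  grid max=8 at (1,0)
Step 4: ant0:(1,4)->N->(0,4) | ant1:(1,0)->N->(0,0) | ant2:(1,0)->N->(0,0)
  grid max=7 at (0,0)
Final grid:
  7 0 0 0 1
  7 0 0 0 0
  0 0 0 0 0
  0 0 0 0 0
  0 0 0 0 0
Max pheromone 7 at (0,0)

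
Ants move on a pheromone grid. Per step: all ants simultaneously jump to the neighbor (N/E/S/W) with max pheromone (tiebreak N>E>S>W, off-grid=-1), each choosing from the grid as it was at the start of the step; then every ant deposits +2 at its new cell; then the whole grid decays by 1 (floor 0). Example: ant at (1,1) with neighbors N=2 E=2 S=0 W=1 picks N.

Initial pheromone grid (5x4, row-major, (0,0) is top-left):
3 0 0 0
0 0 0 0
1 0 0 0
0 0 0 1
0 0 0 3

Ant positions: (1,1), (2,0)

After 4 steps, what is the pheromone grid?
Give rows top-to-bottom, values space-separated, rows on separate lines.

After step 1: ants at (0,1),(1,0)
  2 1 0 0
  1 0 0 0
  0 0 0 0
  0 0 0 0
  0 0 0 2
After step 2: ants at (0,0),(0,0)
  5 0 0 0
  0 0 0 0
  0 0 0 0
  0 0 0 0
  0 0 0 1
After step 3: ants at (0,1),(0,1)
  4 3 0 0
  0 0 0 0
  0 0 0 0
  0 0 0 0
  0 0 0 0
After step 4: ants at (0,0),(0,0)
  7 2 0 0
  0 0 0 0
  0 0 0 0
  0 0 0 0
  0 0 0 0

7 2 0 0
0 0 0 0
0 0 0 0
0 0 0 0
0 0 0 0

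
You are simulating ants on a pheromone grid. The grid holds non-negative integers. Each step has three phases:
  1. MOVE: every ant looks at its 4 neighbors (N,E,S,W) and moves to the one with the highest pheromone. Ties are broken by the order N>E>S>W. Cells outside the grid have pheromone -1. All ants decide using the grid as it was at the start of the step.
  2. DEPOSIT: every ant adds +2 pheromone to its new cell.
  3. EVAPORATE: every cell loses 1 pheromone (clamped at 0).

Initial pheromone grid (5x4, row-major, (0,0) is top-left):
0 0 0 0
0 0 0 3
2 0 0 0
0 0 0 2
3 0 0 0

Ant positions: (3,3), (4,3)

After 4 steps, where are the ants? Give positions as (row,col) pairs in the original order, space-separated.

Step 1: ant0:(3,3)->N->(2,3) | ant1:(4,3)->N->(3,3)
  grid max=3 at (3,3)
Step 2: ant0:(2,3)->S->(3,3) | ant1:(3,3)->N->(2,3)
  grid max=4 at (3,3)
Step 3: ant0:(3,3)->N->(2,3) | ant1:(2,3)->S->(3,3)
  grid max=5 at (3,3)
Step 4: ant0:(2,3)->S->(3,3) | ant1:(3,3)->N->(2,3)
  grid max=6 at (3,3)

(3,3) (2,3)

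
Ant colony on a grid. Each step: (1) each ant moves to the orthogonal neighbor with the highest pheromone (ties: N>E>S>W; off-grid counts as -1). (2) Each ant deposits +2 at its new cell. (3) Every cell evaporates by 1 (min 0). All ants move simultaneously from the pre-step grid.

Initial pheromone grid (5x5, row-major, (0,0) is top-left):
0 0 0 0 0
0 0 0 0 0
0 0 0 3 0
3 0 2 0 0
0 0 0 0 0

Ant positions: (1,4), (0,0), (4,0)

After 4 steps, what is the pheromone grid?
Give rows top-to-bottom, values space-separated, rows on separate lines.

After step 1: ants at (0,4),(0,1),(3,0)
  0 1 0 0 1
  0 0 0 0 0
  0 0 0 2 0
  4 0 1 0 0
  0 0 0 0 0
After step 2: ants at (1,4),(0,2),(2,0)
  0 0 1 0 0
  0 0 0 0 1
  1 0 0 1 0
  3 0 0 0 0
  0 0 0 0 0
After step 3: ants at (0,4),(0,3),(3,0)
  0 0 0 1 1
  0 0 0 0 0
  0 0 0 0 0
  4 0 0 0 0
  0 0 0 0 0
After step 4: ants at (0,3),(0,4),(2,0)
  0 0 0 2 2
  0 0 0 0 0
  1 0 0 0 0
  3 0 0 0 0
  0 0 0 0 0

0 0 0 2 2
0 0 0 0 0
1 0 0 0 0
3 0 0 0 0
0 0 0 0 0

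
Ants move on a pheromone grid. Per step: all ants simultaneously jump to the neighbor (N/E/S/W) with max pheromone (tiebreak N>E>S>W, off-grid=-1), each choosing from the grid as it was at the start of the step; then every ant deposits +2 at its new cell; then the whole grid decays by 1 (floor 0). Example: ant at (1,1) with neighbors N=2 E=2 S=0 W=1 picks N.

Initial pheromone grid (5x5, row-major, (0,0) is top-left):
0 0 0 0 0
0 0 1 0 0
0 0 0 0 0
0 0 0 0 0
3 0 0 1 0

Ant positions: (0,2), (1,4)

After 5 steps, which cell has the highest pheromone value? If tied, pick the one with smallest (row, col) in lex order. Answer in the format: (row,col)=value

Step 1: ant0:(0,2)->S->(1,2) | ant1:(1,4)->N->(0,4)
  grid max=2 at (1,2)
Step 2: ant0:(1,2)->N->(0,2) | ant1:(0,4)->S->(1,4)
  grid max=1 at (0,2)
Step 3: ant0:(0,2)->S->(1,2) | ant1:(1,4)->N->(0,4)
  grid max=2 at (1,2)
Step 4: ant0:(1,2)->N->(0,2) | ant1:(0,4)->S->(1,4)
  grid max=1 at (0,2)
Step 5: ant0:(0,2)->S->(1,2) | ant1:(1,4)->N->(0,4)
  grid max=2 at (1,2)
Final grid:
  0 0 0 0 1
  0 0 2 0 0
  0 0 0 0 0
  0 0 0 0 0
  0 0 0 0 0
Max pheromone 2 at (1,2)

Answer: (1,2)=2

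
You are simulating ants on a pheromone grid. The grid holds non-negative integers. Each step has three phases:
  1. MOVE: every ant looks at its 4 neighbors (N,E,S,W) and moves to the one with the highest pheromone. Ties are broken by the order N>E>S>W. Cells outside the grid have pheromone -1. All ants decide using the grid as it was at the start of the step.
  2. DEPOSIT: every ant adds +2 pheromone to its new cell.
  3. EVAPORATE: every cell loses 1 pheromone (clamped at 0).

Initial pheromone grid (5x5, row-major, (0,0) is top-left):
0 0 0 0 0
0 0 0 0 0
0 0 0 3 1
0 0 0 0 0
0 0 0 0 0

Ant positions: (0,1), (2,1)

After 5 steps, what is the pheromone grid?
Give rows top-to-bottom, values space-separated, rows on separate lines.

After step 1: ants at (0,2),(1,1)
  0 0 1 0 0
  0 1 0 0 0
  0 0 0 2 0
  0 0 0 0 0
  0 0 0 0 0
After step 2: ants at (0,3),(0,1)
  0 1 0 1 0
  0 0 0 0 0
  0 0 0 1 0
  0 0 0 0 0
  0 0 0 0 0
After step 3: ants at (0,4),(0,2)
  0 0 1 0 1
  0 0 0 0 0
  0 0 0 0 0
  0 0 0 0 0
  0 0 0 0 0
After step 4: ants at (1,4),(0,3)
  0 0 0 1 0
  0 0 0 0 1
  0 0 0 0 0
  0 0 0 0 0
  0 0 0 0 0
After step 5: ants at (0,4),(0,4)
  0 0 0 0 3
  0 0 0 0 0
  0 0 0 0 0
  0 0 0 0 0
  0 0 0 0 0

0 0 0 0 3
0 0 0 0 0
0 0 0 0 0
0 0 0 0 0
0 0 0 0 0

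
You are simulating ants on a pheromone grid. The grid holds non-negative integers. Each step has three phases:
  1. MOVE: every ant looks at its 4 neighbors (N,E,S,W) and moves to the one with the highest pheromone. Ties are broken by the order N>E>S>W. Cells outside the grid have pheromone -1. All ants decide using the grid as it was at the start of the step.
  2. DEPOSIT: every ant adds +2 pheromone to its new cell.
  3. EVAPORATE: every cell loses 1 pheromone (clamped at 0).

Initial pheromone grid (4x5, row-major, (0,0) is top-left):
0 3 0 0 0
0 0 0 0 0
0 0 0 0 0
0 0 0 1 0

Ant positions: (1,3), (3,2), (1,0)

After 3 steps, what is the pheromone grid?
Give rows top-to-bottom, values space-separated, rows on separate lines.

After step 1: ants at (0,3),(3,3),(0,0)
  1 2 0 1 0
  0 0 0 0 0
  0 0 0 0 0
  0 0 0 2 0
After step 2: ants at (0,4),(2,3),(0,1)
  0 3 0 0 1
  0 0 0 0 0
  0 0 0 1 0
  0 0 0 1 0
After step 3: ants at (1,4),(3,3),(0,2)
  0 2 1 0 0
  0 0 0 0 1
  0 0 0 0 0
  0 0 0 2 0

0 2 1 0 0
0 0 0 0 1
0 0 0 0 0
0 0 0 2 0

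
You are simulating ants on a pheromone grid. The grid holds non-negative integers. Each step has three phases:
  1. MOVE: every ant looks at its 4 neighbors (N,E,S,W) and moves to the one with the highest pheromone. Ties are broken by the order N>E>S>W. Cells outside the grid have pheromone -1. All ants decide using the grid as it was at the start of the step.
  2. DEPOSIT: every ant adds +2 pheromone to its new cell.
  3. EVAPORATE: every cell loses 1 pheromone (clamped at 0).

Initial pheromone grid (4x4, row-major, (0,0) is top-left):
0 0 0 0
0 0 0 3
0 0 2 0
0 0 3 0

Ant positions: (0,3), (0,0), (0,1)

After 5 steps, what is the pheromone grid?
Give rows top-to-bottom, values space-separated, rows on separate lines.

After step 1: ants at (1,3),(0,1),(0,2)
  0 1 1 0
  0 0 0 4
  0 0 1 0
  0 0 2 0
After step 2: ants at (0,3),(0,2),(0,1)
  0 2 2 1
  0 0 0 3
  0 0 0 0
  0 0 1 0
After step 3: ants at (1,3),(0,1),(0,2)
  0 3 3 0
  0 0 0 4
  0 0 0 0
  0 0 0 0
After step 4: ants at (0,3),(0,2),(0,1)
  0 4 4 1
  0 0 0 3
  0 0 0 0
  0 0 0 0
After step 5: ants at (0,2),(0,1),(0,2)
  0 5 7 0
  0 0 0 2
  0 0 0 0
  0 0 0 0

0 5 7 0
0 0 0 2
0 0 0 0
0 0 0 0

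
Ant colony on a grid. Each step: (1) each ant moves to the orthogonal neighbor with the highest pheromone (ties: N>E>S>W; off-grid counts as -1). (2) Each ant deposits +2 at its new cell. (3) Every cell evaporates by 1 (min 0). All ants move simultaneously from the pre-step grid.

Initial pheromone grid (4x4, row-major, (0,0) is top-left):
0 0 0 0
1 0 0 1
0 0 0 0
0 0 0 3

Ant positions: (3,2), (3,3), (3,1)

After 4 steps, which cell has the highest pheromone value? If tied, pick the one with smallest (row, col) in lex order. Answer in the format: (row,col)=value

Answer: (3,3)=7

Derivation:
Step 1: ant0:(3,2)->E->(3,3) | ant1:(3,3)->N->(2,3) | ant2:(3,1)->N->(2,1)
  grid max=4 at (3,3)
Step 2: ant0:(3,3)->N->(2,3) | ant1:(2,3)->S->(3,3) | ant2:(2,1)->N->(1,1)
  grid max=5 at (3,3)
Step 3: ant0:(2,3)->S->(3,3) | ant1:(3,3)->N->(2,3) | ant2:(1,1)->N->(0,1)
  grid max=6 at (3,3)
Step 4: ant0:(3,3)->N->(2,3) | ant1:(2,3)->S->(3,3) | ant2:(0,1)->E->(0,2)
  grid max=7 at (3,3)
Final grid:
  0 0 1 0
  0 0 0 0
  0 0 0 4
  0 0 0 7
Max pheromone 7 at (3,3)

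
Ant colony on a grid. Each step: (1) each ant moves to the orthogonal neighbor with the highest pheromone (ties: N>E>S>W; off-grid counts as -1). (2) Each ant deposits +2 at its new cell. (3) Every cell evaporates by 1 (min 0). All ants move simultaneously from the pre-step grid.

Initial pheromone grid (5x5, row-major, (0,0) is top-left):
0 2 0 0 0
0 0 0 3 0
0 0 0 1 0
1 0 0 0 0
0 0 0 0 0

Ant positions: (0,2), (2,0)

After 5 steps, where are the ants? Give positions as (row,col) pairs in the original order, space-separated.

Step 1: ant0:(0,2)->W->(0,1) | ant1:(2,0)->S->(3,0)
  grid max=3 at (0,1)
Step 2: ant0:(0,1)->E->(0,2) | ant1:(3,0)->N->(2,0)
  grid max=2 at (0,1)
Step 3: ant0:(0,2)->W->(0,1) | ant1:(2,0)->S->(3,0)
  grid max=3 at (0,1)
Step 4: ant0:(0,1)->E->(0,2) | ant1:(3,0)->N->(2,0)
  grid max=2 at (0,1)
Step 5: ant0:(0,2)->W->(0,1) | ant1:(2,0)->S->(3,0)
  grid max=3 at (0,1)

(0,1) (3,0)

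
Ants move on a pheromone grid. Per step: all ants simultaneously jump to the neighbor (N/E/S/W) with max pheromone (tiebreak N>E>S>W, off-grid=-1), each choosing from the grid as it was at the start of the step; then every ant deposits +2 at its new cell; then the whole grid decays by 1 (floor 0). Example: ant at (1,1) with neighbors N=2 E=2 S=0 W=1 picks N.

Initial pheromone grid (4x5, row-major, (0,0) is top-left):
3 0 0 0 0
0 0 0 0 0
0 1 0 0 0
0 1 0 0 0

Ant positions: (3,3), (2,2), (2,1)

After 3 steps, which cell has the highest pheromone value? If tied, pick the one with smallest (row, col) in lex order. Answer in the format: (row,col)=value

Answer: (2,1)=4

Derivation:
Step 1: ant0:(3,3)->N->(2,3) | ant1:(2,2)->W->(2,1) | ant2:(2,1)->S->(3,1)
  grid max=2 at (0,0)
Step 2: ant0:(2,3)->N->(1,3) | ant1:(2,1)->S->(3,1) | ant2:(3,1)->N->(2,1)
  grid max=3 at (2,1)
Step 3: ant0:(1,3)->N->(0,3) | ant1:(3,1)->N->(2,1) | ant2:(2,1)->S->(3,1)
  grid max=4 at (2,1)
Final grid:
  0 0 0 1 0
  0 0 0 0 0
  0 4 0 0 0
  0 4 0 0 0
Max pheromone 4 at (2,1)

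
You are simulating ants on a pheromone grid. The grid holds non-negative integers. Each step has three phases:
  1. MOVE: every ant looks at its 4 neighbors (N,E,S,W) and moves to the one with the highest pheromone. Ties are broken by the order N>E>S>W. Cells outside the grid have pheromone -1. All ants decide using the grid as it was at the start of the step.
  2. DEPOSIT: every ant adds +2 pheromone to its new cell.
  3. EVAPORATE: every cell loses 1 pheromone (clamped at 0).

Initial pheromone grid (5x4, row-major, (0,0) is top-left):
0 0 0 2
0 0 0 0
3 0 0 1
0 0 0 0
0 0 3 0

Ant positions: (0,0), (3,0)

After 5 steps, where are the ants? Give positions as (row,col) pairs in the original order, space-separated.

Step 1: ant0:(0,0)->E->(0,1) | ant1:(3,0)->N->(2,0)
  grid max=4 at (2,0)
Step 2: ant0:(0,1)->E->(0,2) | ant1:(2,0)->N->(1,0)
  grid max=3 at (2,0)
Step 3: ant0:(0,2)->E->(0,3) | ant1:(1,0)->S->(2,0)
  grid max=4 at (2,0)
Step 4: ant0:(0,3)->S->(1,3) | ant1:(2,0)->N->(1,0)
  grid max=3 at (2,0)
Step 5: ant0:(1,3)->N->(0,3) | ant1:(1,0)->S->(2,0)
  grid max=4 at (2,0)

(0,3) (2,0)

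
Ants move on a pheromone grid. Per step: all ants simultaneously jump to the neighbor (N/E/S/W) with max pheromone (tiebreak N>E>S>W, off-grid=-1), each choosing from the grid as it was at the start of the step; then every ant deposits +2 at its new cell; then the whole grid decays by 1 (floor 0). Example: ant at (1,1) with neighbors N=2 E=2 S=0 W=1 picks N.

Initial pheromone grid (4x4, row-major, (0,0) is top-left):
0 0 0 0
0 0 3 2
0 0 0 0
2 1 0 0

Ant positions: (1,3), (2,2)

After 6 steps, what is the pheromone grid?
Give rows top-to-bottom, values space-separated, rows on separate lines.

After step 1: ants at (1,2),(1,2)
  0 0 0 0
  0 0 6 1
  0 0 0 0
  1 0 0 0
After step 2: ants at (1,3),(1,3)
  0 0 0 0
  0 0 5 4
  0 0 0 0
  0 0 0 0
After step 3: ants at (1,2),(1,2)
  0 0 0 0
  0 0 8 3
  0 0 0 0
  0 0 0 0
After step 4: ants at (1,3),(1,3)
  0 0 0 0
  0 0 7 6
  0 0 0 0
  0 0 0 0
After step 5: ants at (1,2),(1,2)
  0 0 0 0
  0 0 10 5
  0 0 0 0
  0 0 0 0
After step 6: ants at (1,3),(1,3)
  0 0 0 0
  0 0 9 8
  0 0 0 0
  0 0 0 0

0 0 0 0
0 0 9 8
0 0 0 0
0 0 0 0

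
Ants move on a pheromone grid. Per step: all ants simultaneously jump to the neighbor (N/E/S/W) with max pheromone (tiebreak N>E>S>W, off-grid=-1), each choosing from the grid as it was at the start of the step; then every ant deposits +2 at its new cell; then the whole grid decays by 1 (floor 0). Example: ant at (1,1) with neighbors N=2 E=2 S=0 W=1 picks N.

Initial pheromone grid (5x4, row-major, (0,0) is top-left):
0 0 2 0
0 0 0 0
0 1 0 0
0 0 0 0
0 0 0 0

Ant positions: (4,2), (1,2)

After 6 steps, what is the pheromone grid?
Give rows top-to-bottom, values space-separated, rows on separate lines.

After step 1: ants at (3,2),(0,2)
  0 0 3 0
  0 0 0 0
  0 0 0 0
  0 0 1 0
  0 0 0 0
After step 2: ants at (2,2),(0,3)
  0 0 2 1
  0 0 0 0
  0 0 1 0
  0 0 0 0
  0 0 0 0
After step 3: ants at (1,2),(0,2)
  0 0 3 0
  0 0 1 0
  0 0 0 0
  0 0 0 0
  0 0 0 0
After step 4: ants at (0,2),(1,2)
  0 0 4 0
  0 0 2 0
  0 0 0 0
  0 0 0 0
  0 0 0 0
After step 5: ants at (1,2),(0,2)
  0 0 5 0
  0 0 3 0
  0 0 0 0
  0 0 0 0
  0 0 0 0
After step 6: ants at (0,2),(1,2)
  0 0 6 0
  0 0 4 0
  0 0 0 0
  0 0 0 0
  0 0 0 0

0 0 6 0
0 0 4 0
0 0 0 0
0 0 0 0
0 0 0 0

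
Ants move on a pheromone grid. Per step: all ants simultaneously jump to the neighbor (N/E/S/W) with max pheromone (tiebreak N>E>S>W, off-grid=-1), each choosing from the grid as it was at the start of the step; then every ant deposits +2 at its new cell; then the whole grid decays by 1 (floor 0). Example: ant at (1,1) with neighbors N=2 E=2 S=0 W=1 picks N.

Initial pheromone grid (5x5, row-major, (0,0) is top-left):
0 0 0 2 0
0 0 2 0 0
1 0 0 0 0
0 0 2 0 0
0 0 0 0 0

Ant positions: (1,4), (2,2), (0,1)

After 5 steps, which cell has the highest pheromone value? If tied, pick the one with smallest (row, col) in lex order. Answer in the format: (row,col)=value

Step 1: ant0:(1,4)->N->(0,4) | ant1:(2,2)->N->(1,2) | ant2:(0,1)->E->(0,2)
  grid max=3 at (1,2)
Step 2: ant0:(0,4)->W->(0,3) | ant1:(1,2)->N->(0,2) | ant2:(0,2)->S->(1,2)
  grid max=4 at (1,2)
Step 3: ant0:(0,3)->W->(0,2) | ant1:(0,2)->S->(1,2) | ant2:(1,2)->N->(0,2)
  grid max=5 at (0,2)
Step 4: ant0:(0,2)->S->(1,2) | ant1:(1,2)->N->(0,2) | ant2:(0,2)->S->(1,2)
  grid max=8 at (1,2)
Step 5: ant0:(1,2)->N->(0,2) | ant1:(0,2)->S->(1,2) | ant2:(1,2)->N->(0,2)
  grid max=9 at (0,2)
Final grid:
  0 0 9 0 0
  0 0 9 0 0
  0 0 0 0 0
  0 0 0 0 0
  0 0 0 0 0
Max pheromone 9 at (0,2)

Answer: (0,2)=9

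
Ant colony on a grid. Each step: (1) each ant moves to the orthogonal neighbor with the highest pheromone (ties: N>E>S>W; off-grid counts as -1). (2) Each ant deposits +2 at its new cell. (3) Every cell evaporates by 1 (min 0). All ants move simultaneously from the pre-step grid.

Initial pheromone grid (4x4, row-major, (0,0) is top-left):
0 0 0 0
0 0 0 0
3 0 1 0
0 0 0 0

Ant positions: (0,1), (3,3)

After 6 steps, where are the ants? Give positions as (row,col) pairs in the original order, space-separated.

Step 1: ant0:(0,1)->E->(0,2) | ant1:(3,3)->N->(2,3)
  grid max=2 at (2,0)
Step 2: ant0:(0,2)->E->(0,3) | ant1:(2,3)->N->(1,3)
  grid max=1 at (0,3)
Step 3: ant0:(0,3)->S->(1,3) | ant1:(1,3)->N->(0,3)
  grid max=2 at (0,3)
Step 4: ant0:(1,3)->N->(0,3) | ant1:(0,3)->S->(1,3)
  grid max=3 at (0,3)
Step 5: ant0:(0,3)->S->(1,3) | ant1:(1,3)->N->(0,3)
  grid max=4 at (0,3)
Step 6: ant0:(1,3)->N->(0,3) | ant1:(0,3)->S->(1,3)
  grid max=5 at (0,3)

(0,3) (1,3)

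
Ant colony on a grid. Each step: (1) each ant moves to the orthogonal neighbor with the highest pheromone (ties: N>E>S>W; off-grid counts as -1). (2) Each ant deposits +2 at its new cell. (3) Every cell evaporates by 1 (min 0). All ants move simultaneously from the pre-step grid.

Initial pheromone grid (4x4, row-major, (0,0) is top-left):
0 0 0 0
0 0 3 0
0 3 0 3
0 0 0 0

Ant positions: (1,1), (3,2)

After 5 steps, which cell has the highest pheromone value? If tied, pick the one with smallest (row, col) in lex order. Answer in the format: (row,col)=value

Answer: (1,2)=8

Derivation:
Step 1: ant0:(1,1)->E->(1,2) | ant1:(3,2)->N->(2,2)
  grid max=4 at (1,2)
Step 2: ant0:(1,2)->S->(2,2) | ant1:(2,2)->N->(1,2)
  grid max=5 at (1,2)
Step 3: ant0:(2,2)->N->(1,2) | ant1:(1,2)->S->(2,2)
  grid max=6 at (1,2)
Step 4: ant0:(1,2)->S->(2,2) | ant1:(2,2)->N->(1,2)
  grid max=7 at (1,2)
Step 5: ant0:(2,2)->N->(1,2) | ant1:(1,2)->S->(2,2)
  grid max=8 at (1,2)
Final grid:
  0 0 0 0
  0 0 8 0
  0 0 5 0
  0 0 0 0
Max pheromone 8 at (1,2)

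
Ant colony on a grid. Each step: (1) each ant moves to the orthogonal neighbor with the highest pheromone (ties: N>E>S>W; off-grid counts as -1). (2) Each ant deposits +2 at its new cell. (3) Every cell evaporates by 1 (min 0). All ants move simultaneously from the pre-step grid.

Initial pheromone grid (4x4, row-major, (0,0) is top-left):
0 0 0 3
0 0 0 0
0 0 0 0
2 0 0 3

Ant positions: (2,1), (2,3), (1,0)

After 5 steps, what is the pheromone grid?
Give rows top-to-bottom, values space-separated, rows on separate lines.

After step 1: ants at (1,1),(3,3),(0,0)
  1 0 0 2
  0 1 0 0
  0 0 0 0
  1 0 0 4
After step 2: ants at (0,1),(2,3),(0,1)
  0 3 0 1
  0 0 0 0
  0 0 0 1
  0 0 0 3
After step 3: ants at (0,2),(3,3),(0,2)
  0 2 3 0
  0 0 0 0
  0 0 0 0
  0 0 0 4
After step 4: ants at (0,1),(2,3),(0,1)
  0 5 2 0
  0 0 0 0
  0 0 0 1
  0 0 0 3
After step 5: ants at (0,2),(3,3),(0,2)
  0 4 5 0
  0 0 0 0
  0 0 0 0
  0 0 0 4

0 4 5 0
0 0 0 0
0 0 0 0
0 0 0 4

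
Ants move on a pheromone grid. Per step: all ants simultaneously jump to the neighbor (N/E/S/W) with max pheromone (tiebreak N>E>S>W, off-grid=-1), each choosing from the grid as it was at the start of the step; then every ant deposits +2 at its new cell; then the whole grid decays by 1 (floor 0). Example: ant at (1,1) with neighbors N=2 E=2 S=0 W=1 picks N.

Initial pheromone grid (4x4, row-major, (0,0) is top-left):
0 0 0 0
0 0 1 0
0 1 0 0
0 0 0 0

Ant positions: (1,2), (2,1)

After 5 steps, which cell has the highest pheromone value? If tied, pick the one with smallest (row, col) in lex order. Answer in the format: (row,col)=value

Step 1: ant0:(1,2)->N->(0,2) | ant1:(2,1)->N->(1,1)
  grid max=1 at (0,2)
Step 2: ant0:(0,2)->E->(0,3) | ant1:(1,1)->N->(0,1)
  grid max=1 at (0,1)
Step 3: ant0:(0,3)->S->(1,3) | ant1:(0,1)->E->(0,2)
  grid max=1 at (0,2)
Step 4: ant0:(1,3)->N->(0,3) | ant1:(0,2)->E->(0,3)
  grid max=3 at (0,3)
Step 5: ant0:(0,3)->S->(1,3) | ant1:(0,3)->S->(1,3)
  grid max=3 at (1,3)
Final grid:
  0 0 0 2
  0 0 0 3
  0 0 0 0
  0 0 0 0
Max pheromone 3 at (1,3)

Answer: (1,3)=3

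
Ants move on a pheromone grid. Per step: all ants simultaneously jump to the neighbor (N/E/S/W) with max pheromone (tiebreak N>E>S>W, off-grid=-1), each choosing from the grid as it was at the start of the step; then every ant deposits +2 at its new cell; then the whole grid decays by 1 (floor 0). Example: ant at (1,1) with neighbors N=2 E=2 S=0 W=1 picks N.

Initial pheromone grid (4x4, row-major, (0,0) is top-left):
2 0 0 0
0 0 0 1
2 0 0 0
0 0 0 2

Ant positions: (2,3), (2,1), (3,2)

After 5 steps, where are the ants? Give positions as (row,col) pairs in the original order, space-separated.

Step 1: ant0:(2,3)->S->(3,3) | ant1:(2,1)->W->(2,0) | ant2:(3,2)->E->(3,3)
  grid max=5 at (3,3)
Step 2: ant0:(3,3)->N->(2,3) | ant1:(2,0)->N->(1,0) | ant2:(3,3)->N->(2,3)
  grid max=4 at (3,3)
Step 3: ant0:(2,3)->S->(3,3) | ant1:(1,0)->S->(2,0) | ant2:(2,3)->S->(3,3)
  grid max=7 at (3,3)
Step 4: ant0:(3,3)->N->(2,3) | ant1:(2,0)->N->(1,0) | ant2:(3,3)->N->(2,3)
  grid max=6 at (3,3)
Step 5: ant0:(2,3)->S->(3,3) | ant1:(1,0)->S->(2,0) | ant2:(2,3)->S->(3,3)
  grid max=9 at (3,3)

(3,3) (2,0) (3,3)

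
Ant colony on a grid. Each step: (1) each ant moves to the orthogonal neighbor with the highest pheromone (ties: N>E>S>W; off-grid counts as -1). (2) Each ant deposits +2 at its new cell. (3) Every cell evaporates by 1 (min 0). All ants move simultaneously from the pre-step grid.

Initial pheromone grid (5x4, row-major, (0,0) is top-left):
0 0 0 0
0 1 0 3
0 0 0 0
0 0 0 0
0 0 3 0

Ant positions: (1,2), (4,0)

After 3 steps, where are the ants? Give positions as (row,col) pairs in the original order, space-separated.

Step 1: ant0:(1,2)->E->(1,3) | ant1:(4,0)->N->(3,0)
  grid max=4 at (1,3)
Step 2: ant0:(1,3)->N->(0,3) | ant1:(3,0)->N->(2,0)
  grid max=3 at (1,3)
Step 3: ant0:(0,3)->S->(1,3) | ant1:(2,0)->N->(1,0)
  grid max=4 at (1,3)

(1,3) (1,0)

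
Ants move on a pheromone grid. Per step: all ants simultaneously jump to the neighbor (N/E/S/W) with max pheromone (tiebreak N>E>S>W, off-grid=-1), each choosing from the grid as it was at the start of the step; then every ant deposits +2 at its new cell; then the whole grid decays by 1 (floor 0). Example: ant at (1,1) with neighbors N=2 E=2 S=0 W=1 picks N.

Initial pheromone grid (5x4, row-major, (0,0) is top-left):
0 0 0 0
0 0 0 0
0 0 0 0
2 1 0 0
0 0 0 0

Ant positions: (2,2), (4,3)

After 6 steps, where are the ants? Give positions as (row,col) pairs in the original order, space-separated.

Step 1: ant0:(2,2)->N->(1,2) | ant1:(4,3)->N->(3,3)
  grid max=1 at (1,2)
Step 2: ant0:(1,2)->N->(0,2) | ant1:(3,3)->N->(2,3)
  grid max=1 at (0,2)
Step 3: ant0:(0,2)->E->(0,3) | ant1:(2,3)->N->(1,3)
  grid max=1 at (0,3)
Step 4: ant0:(0,3)->S->(1,3) | ant1:(1,3)->N->(0,3)
  grid max=2 at (0,3)
Step 5: ant0:(1,3)->N->(0,3) | ant1:(0,3)->S->(1,3)
  grid max=3 at (0,3)
Step 6: ant0:(0,3)->S->(1,3) | ant1:(1,3)->N->(0,3)
  grid max=4 at (0,3)

(1,3) (0,3)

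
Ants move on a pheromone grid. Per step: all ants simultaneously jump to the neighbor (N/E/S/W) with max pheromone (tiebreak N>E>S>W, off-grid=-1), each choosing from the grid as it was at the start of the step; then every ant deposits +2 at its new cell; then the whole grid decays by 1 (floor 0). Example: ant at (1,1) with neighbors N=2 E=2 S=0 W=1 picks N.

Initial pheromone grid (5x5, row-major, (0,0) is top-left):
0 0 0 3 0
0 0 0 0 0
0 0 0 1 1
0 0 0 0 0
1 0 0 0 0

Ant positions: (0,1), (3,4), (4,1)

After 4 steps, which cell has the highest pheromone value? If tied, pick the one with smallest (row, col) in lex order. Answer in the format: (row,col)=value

Step 1: ant0:(0,1)->E->(0,2) | ant1:(3,4)->N->(2,4) | ant2:(4,1)->W->(4,0)
  grid max=2 at (0,3)
Step 2: ant0:(0,2)->E->(0,3) | ant1:(2,4)->N->(1,4) | ant2:(4,0)->N->(3,0)
  grid max=3 at (0,3)
Step 3: ant0:(0,3)->E->(0,4) | ant1:(1,4)->S->(2,4) | ant2:(3,0)->S->(4,0)
  grid max=2 at (0,3)
Step 4: ant0:(0,4)->W->(0,3) | ant1:(2,4)->N->(1,4) | ant2:(4,0)->N->(3,0)
  grid max=3 at (0,3)
Final grid:
  0 0 0 3 0
  0 0 0 0 1
  0 0 0 0 1
  1 0 0 0 0
  1 0 0 0 0
Max pheromone 3 at (0,3)

Answer: (0,3)=3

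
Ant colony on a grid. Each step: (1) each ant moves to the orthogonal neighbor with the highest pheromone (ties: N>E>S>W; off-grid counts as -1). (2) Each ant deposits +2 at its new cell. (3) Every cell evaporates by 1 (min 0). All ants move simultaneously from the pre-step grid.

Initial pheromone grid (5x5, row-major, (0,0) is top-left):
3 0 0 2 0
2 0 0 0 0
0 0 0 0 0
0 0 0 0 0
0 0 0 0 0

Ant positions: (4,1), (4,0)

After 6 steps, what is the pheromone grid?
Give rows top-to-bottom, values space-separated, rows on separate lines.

After step 1: ants at (3,1),(3,0)
  2 0 0 1 0
  1 0 0 0 0
  0 0 0 0 0
  1 1 0 0 0
  0 0 0 0 0
After step 2: ants at (3,0),(3,1)
  1 0 0 0 0
  0 0 0 0 0
  0 0 0 0 0
  2 2 0 0 0
  0 0 0 0 0
After step 3: ants at (3,1),(3,0)
  0 0 0 0 0
  0 0 0 0 0
  0 0 0 0 0
  3 3 0 0 0
  0 0 0 0 0
After step 4: ants at (3,0),(3,1)
  0 0 0 0 0
  0 0 0 0 0
  0 0 0 0 0
  4 4 0 0 0
  0 0 0 0 0
After step 5: ants at (3,1),(3,0)
  0 0 0 0 0
  0 0 0 0 0
  0 0 0 0 0
  5 5 0 0 0
  0 0 0 0 0
After step 6: ants at (3,0),(3,1)
  0 0 0 0 0
  0 0 0 0 0
  0 0 0 0 0
  6 6 0 0 0
  0 0 0 0 0

0 0 0 0 0
0 0 0 0 0
0 0 0 0 0
6 6 0 0 0
0 0 0 0 0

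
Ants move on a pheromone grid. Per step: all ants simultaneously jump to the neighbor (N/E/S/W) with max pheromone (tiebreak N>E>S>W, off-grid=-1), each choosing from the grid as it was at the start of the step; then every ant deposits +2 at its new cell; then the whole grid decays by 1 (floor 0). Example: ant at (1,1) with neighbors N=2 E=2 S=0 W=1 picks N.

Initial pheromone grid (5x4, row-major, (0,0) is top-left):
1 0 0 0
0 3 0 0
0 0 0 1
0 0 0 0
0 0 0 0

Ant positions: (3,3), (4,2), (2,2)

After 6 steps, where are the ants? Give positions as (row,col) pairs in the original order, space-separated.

Step 1: ant0:(3,3)->N->(2,3) | ant1:(4,2)->N->(3,2) | ant2:(2,2)->E->(2,3)
  grid max=4 at (2,3)
Step 2: ant0:(2,3)->N->(1,3) | ant1:(3,2)->N->(2,2) | ant2:(2,3)->N->(1,3)
  grid max=3 at (1,3)
Step 3: ant0:(1,3)->S->(2,3) | ant1:(2,2)->E->(2,3) | ant2:(1,3)->S->(2,3)
  grid max=8 at (2,3)
Step 4: ant0:(2,3)->N->(1,3) | ant1:(2,3)->N->(1,3) | ant2:(2,3)->N->(1,3)
  grid max=7 at (1,3)
Step 5: ant0:(1,3)->S->(2,3) | ant1:(1,3)->S->(2,3) | ant2:(1,3)->S->(2,3)
  grid max=12 at (2,3)
Step 6: ant0:(2,3)->N->(1,3) | ant1:(2,3)->N->(1,3) | ant2:(2,3)->N->(1,3)
  grid max=11 at (1,3)

(1,3) (1,3) (1,3)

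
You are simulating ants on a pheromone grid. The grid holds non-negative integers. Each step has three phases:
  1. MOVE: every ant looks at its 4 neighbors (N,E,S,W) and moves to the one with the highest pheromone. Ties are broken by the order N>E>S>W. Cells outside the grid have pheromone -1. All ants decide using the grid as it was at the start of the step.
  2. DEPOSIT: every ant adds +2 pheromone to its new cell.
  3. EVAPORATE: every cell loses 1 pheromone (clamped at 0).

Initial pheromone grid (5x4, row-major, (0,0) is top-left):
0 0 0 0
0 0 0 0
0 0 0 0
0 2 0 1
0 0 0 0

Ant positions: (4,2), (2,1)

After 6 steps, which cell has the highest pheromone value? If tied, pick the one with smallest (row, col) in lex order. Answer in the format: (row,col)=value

Step 1: ant0:(4,2)->N->(3,2) | ant1:(2,1)->S->(3,1)
  grid max=3 at (3,1)
Step 2: ant0:(3,2)->W->(3,1) | ant1:(3,1)->E->(3,2)
  grid max=4 at (3,1)
Step 3: ant0:(3,1)->E->(3,2) | ant1:(3,2)->W->(3,1)
  grid max=5 at (3,1)
Step 4: ant0:(3,2)->W->(3,1) | ant1:(3,1)->E->(3,2)
  grid max=6 at (3,1)
Step 5: ant0:(3,1)->E->(3,2) | ant1:(3,2)->W->(3,1)
  grid max=7 at (3,1)
Step 6: ant0:(3,2)->W->(3,1) | ant1:(3,1)->E->(3,2)
  grid max=8 at (3,1)
Final grid:
  0 0 0 0
  0 0 0 0
  0 0 0 0
  0 8 6 0
  0 0 0 0
Max pheromone 8 at (3,1)

Answer: (3,1)=8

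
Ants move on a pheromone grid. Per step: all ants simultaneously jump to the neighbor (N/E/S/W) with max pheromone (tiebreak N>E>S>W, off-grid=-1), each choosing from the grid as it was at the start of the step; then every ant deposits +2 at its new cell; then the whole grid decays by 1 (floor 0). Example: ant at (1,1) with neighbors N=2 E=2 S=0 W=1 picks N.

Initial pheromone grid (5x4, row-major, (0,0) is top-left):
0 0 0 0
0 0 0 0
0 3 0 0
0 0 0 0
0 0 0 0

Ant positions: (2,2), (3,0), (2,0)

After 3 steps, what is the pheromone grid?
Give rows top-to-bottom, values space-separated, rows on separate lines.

After step 1: ants at (2,1),(2,0),(2,1)
  0 0 0 0
  0 0 0 0
  1 6 0 0
  0 0 0 0
  0 0 0 0
After step 2: ants at (2,0),(2,1),(2,0)
  0 0 0 0
  0 0 0 0
  4 7 0 0
  0 0 0 0
  0 0 0 0
After step 3: ants at (2,1),(2,0),(2,1)
  0 0 0 0
  0 0 0 0
  5 10 0 0
  0 0 0 0
  0 0 0 0

0 0 0 0
0 0 0 0
5 10 0 0
0 0 0 0
0 0 0 0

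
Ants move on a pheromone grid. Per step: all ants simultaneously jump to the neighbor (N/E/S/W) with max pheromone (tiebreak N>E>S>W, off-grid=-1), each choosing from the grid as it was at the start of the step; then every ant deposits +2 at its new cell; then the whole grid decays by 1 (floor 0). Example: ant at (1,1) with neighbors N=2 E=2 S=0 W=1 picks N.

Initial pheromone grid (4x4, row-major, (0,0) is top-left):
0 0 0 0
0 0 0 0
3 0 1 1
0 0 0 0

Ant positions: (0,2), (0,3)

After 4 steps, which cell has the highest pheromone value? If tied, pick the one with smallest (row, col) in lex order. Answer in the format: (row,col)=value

Step 1: ant0:(0,2)->E->(0,3) | ant1:(0,3)->S->(1,3)
  grid max=2 at (2,0)
Step 2: ant0:(0,3)->S->(1,3) | ant1:(1,3)->N->(0,3)
  grid max=2 at (0,3)
Step 3: ant0:(1,3)->N->(0,3) | ant1:(0,3)->S->(1,3)
  grid max=3 at (0,3)
Step 4: ant0:(0,3)->S->(1,3) | ant1:(1,3)->N->(0,3)
  grid max=4 at (0,3)
Final grid:
  0 0 0 4
  0 0 0 4
  0 0 0 0
  0 0 0 0
Max pheromone 4 at (0,3)

Answer: (0,3)=4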